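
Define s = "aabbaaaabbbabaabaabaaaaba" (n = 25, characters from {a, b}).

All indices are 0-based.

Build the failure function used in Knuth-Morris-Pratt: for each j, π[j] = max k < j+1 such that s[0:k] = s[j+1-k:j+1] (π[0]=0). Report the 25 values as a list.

[0, 1, 0, 0, 1, 2, 2, 2, 3, 4, 0, 1, 0, 1, 2, 3, 1, 2, 3, 1, 2, 2, 2, 3, 1]

π[0] = 0
j=1 s[j]='a': π[1]=1 (border 'a')
j=2 s[j]='b': k: 1→0; π[2]=0 (border '')
j=3 s[j]='b': π[3]=0 (border '')
j=4 s[j]='a': π[4]=1 (border 'a')
j=5 s[j]='a': π[5]=2 (border 'aa')
j=6 s[j]='a': k: 2→1; π[6]=2 (border 'aa')
j=7 s[j]='a': k: 2→1; π[7]=2 (border 'aa')
j=8 s[j]='b': π[8]=3 (border 'aab')
j=9 s[j]='b': π[9]=4 (border 'aabb')
j=10 s[j]='b': k: 4→0; π[10]=0 (border '')
j=11 s[j]='a': π[11]=1 (border 'a')
j=12 s[j]='b': k: 1→0; π[12]=0 (border '')
j=13 s[j]='a': π[13]=1 (border 'a')
j=14 s[j]='a': π[14]=2 (border 'aa')
j=15 s[j]='b': π[15]=3 (border 'aab')
j=16 s[j]='a': k: 3→0; π[16]=1 (border 'a')
j=17 s[j]='a': π[17]=2 (border 'aa')
j=18 s[j]='b': π[18]=3 (border 'aab')
j=19 s[j]='a': k: 3→0; π[19]=1 (border 'a')
j=20 s[j]='a': π[20]=2 (border 'aa')
j=21 s[j]='a': k: 2→1; π[21]=2 (border 'aa')
j=22 s[j]='a': k: 2→1; π[22]=2 (border 'aa')
j=23 s[j]='b': π[23]=3 (border 'aab')
j=24 s[j]='a': k: 3→0; π[24]=1 (border 'a')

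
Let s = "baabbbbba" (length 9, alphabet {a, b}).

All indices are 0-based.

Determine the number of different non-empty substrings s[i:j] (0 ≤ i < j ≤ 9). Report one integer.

sorted suffixes:
  #0 SA[0]=8  'a'
  #1 SA[1]=1  'aabbbbba'
  #2 SA[2]=2  'abbbbba'
  #3 SA[3]=7  'ba'
  #4 SA[4]=0  'baabbbbba'
  #5 SA[5]=6  'bba'
  #6 SA[6]=5  'bbba'
  #7 SA[7]=4  'bbbba'
  #8 SA[8]=3  'bbbbba'

SA = [8, 1, 2, 7, 0, 6, 5, 4, 3]
[i] adj suffixes → lcp
  [1] 8/1 → 1 ('a')
  [2] 1/2 → 1 ('a')
  [3] 2/7 → 0 ('')
  [4] 7/0 → 2 ('ba')
  [5] 0/6 → 1 ('b')
  [6] 6/5 → 2 ('bb')
  [7] 5/4 → 3 ('bbb')
  [8] 4/3 → 4 ('bbbb')

n(n+1)/2 = 9·10/2 = 45
Σ LCP = 0 + 1 + 1 + 0 + 2 + 1 + 2 + 3 + 4 = 14
distinct = 45 − 14 = 31

31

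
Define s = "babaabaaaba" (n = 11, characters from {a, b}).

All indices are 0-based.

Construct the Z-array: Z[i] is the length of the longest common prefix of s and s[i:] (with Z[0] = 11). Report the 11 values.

[11, 0, 2, 0, 0, 2, 0, 0, 0, 2, 0]

Z[0]=11
i=1: i≥r, start 0; Z[1]=0
i=2: i≥r, start 0; Z[2]=2 scan→box=[2,4)
i=3: min(r-i=1, Z[1]=0)=0; Z[3]=0
i=4: i≥r, start 0; Z[4]=0
i=5: i≥r, start 0; Z[5]=2 scan→box=[5,7)
i=6: min(r-i=1, Z[1]=0)=0; Z[6]=0
i=7: i≥r, start 0; Z[7]=0
i=8: i≥r, start 0; Z[8]=0
i=9: i≥r, start 0; Z[9]=2 scan→box=[9,11)
i=10: min(r-i=1, Z[1]=0)=0; Z[10]=0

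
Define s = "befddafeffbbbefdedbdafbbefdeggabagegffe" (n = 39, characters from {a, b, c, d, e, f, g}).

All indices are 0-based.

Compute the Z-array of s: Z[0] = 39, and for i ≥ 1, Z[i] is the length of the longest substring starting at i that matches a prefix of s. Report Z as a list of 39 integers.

Z[0]=39
i=1: i≥r, start 0; Z[1]=0
i=2: i≥r, start 0; Z[2]=0
i=3: i≥r, start 0; Z[3]=0
i=4: i≥r, start 0; Z[4]=0
i=5: i≥r, start 0; Z[5]=0
i=6: i≥r, start 0; Z[6]=0
i=7: i≥r, start 0; Z[7]=0
i=8: i≥r, start 0; Z[8]=0
i=9: i≥r, start 0; Z[9]=0
i=10: i≥r, start 0; Z[10]=1 extend→box=[10,11)
i=11: i≥r, start 0; Z[11]=1 extend→box=[11,12)
i=12: i≥r, start 0; Z[12]=4 extend→box=[12,16)
i=13: min(r-i=3, Z[1]=0)=0; Z[13]=0
i=14: min(r-i=2, Z[2]=0)=0; Z[14]=0
i=15: min(r-i=1, Z[3]=0)=0; Z[15]=0
i=16: i≥r, start 0; Z[16]=0
i=17: i≥r, start 0; Z[17]=0
i=18: i≥r, start 0; Z[18]=1 extend→box=[18,19)
i=19: i≥r, start 0; Z[19]=0
i=20: i≥r, start 0; Z[20]=0
i=21: i≥r, start 0; Z[21]=0
i=22: i≥r, start 0; Z[22]=1 extend→box=[22,23)
i=23: i≥r, start 0; Z[23]=4 extend→box=[23,27)
i=24: min(r-i=3, Z[1]=0)=0; Z[24]=0
i=25: min(r-i=2, Z[2]=0)=0; Z[25]=0
i=26: min(r-i=1, Z[3]=0)=0; Z[26]=0
i=27: i≥r, start 0; Z[27]=0
i=28: i≥r, start 0; Z[28]=0
i=29: i≥r, start 0; Z[29]=0
i=30: i≥r, start 0; Z[30]=0
i=31: i≥r, start 0; Z[31]=1 extend→box=[31,32)
i=32: i≥r, start 0; Z[32]=0
i=33: i≥r, start 0; Z[33]=0
i=34: i≥r, start 0; Z[34]=0
i=35: i≥r, start 0; Z[35]=0
i=36: i≥r, start 0; Z[36]=0
i=37: i≥r, start 0; Z[37]=0
i=38: i≥r, start 0; Z[38]=0

[39, 0, 0, 0, 0, 0, 0, 0, 0, 0, 1, 1, 4, 0, 0, 0, 0, 0, 1, 0, 0, 0, 1, 4, 0, 0, 0, 0, 0, 0, 0, 1, 0, 0, 0, 0, 0, 0, 0]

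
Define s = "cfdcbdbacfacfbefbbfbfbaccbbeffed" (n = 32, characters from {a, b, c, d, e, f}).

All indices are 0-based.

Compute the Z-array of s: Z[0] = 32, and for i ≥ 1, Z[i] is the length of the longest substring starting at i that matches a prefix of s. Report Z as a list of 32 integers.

Z[0]=32
i=1: fresh scan; Z[1]=0
i=2: fresh scan; Z[2]=0
i=3: fresh scan; Z[3]=1 grow→box=[3,4)
i=4: fresh scan; Z[4]=0
i=5: fresh scan; Z[5]=0
i=6: fresh scan; Z[6]=0
i=7: fresh scan; Z[7]=0
i=8: fresh scan; Z[8]=2 grow→box=[8,10)
i=9: min(r-i=1, Z[1]=0)=0; Z[9]=0
i=10: fresh scan; Z[10]=0
i=11: fresh scan; Z[11]=2 grow→box=[11,13)
i=12: min(r-i=1, Z[1]=0)=0; Z[12]=0
i=13: fresh scan; Z[13]=0
i=14: fresh scan; Z[14]=0
i=15: fresh scan; Z[15]=0
i=16: fresh scan; Z[16]=0
i=17: fresh scan; Z[17]=0
i=18: fresh scan; Z[18]=0
i=19: fresh scan; Z[19]=0
i=20: fresh scan; Z[20]=0
i=21: fresh scan; Z[21]=0
i=22: fresh scan; Z[22]=0
i=23: fresh scan; Z[23]=1 grow→box=[23,24)
i=24: fresh scan; Z[24]=1 grow→box=[24,25)
i=25: fresh scan; Z[25]=0
i=26: fresh scan; Z[26]=0
i=27: fresh scan; Z[27]=0
i=28: fresh scan; Z[28]=0
i=29: fresh scan; Z[29]=0
i=30: fresh scan; Z[30]=0
i=31: fresh scan; Z[31]=0

[32, 0, 0, 1, 0, 0, 0, 0, 2, 0, 0, 2, 0, 0, 0, 0, 0, 0, 0, 0, 0, 0, 0, 1, 1, 0, 0, 0, 0, 0, 0, 0]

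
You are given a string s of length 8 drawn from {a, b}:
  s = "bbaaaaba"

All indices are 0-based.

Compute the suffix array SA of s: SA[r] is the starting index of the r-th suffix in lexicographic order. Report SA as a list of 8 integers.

rank→(start, suffix):
  0 → (7, 'a')
  1 → (2, 'aaaaba')
  2 → (3, 'aaaba')
  3 → (4, 'aaba')
  4 → (5, 'aba')
  5 → (6, 'ba')
  6 → (1, 'baaaaba')
  7 → (0, 'bbaaaaba')

[7, 2, 3, 4, 5, 6, 1, 0]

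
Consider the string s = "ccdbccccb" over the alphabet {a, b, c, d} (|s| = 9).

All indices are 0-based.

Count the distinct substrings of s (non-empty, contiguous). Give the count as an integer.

35

sorted suffixes:
  #0 SA[0]=8  'b'
  #1 SA[1]=3  'bccccb'
  #2 SA[2]=7  'cb'
  #3 SA[3]=6  'ccb'
  #4 SA[4]=5  'cccb'
  #5 SA[5]=4  'ccccb'
  #6 SA[6]=0  'ccdbccccb'
  #7 SA[7]=1  'cdbccccb'
  #8 SA[8]=2  'dbccccb'

SA = [8, 3, 7, 6, 5, 4, 0, 1, 2]
[i] adj suffixes → lcp
  [1] 8/3 → 1 ('b')
  [2] 3/7 → 0 ('')
  [3] 7/6 → 1 ('c')
  [4] 6/5 → 2 ('cc')
  [5] 5/4 → 3 ('ccc')
  [6] 4/0 → 2 ('cc')
  [7] 0/1 → 1 ('c')
  [8] 1/2 → 0 ('')

n(n+1)/2 = 9·10/2 = 45
Σ LCP = 0 + 1 + 0 + 1 + 2 + 3 + 2 + 1 + 0 = 10
distinct = 45 − 10 = 35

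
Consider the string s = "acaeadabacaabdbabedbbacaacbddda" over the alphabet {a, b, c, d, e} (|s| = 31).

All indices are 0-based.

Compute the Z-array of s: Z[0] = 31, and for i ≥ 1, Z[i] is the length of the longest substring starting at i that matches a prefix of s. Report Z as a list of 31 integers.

[31, 0, 1, 0, 1, 0, 1, 0, 3, 0, 1, 1, 0, 0, 0, 1, 0, 0, 0, 0, 0, 3, 0, 1, 2, 0, 0, 0, 0, 0, 1]

Z[0]=31
i=1: fresh scan; Z[1]=0
i=2: fresh scan; Z[2]=1 scan→box=[2,3)
i=3: fresh scan; Z[3]=0
i=4: fresh scan; Z[4]=1 scan→box=[4,5)
i=5: fresh scan; Z[5]=0
i=6: fresh scan; Z[6]=1 scan→box=[6,7)
i=7: fresh scan; Z[7]=0
i=8: fresh scan; Z[8]=3 scan→box=[8,11)
i=9: min(r-i=2, Z[1]=0)=0; Z[9]=0
i=10: min(r-i=1, Z[2]=1)=1; Z[10]=1
i=11: fresh scan; Z[11]=1 scan→box=[11,12)
i=12: fresh scan; Z[12]=0
i=13: fresh scan; Z[13]=0
i=14: fresh scan; Z[14]=0
i=15: fresh scan; Z[15]=1 scan→box=[15,16)
i=16: fresh scan; Z[16]=0
i=17: fresh scan; Z[17]=0
i=18: fresh scan; Z[18]=0
i=19: fresh scan; Z[19]=0
i=20: fresh scan; Z[20]=0
i=21: fresh scan; Z[21]=3 scan→box=[21,24)
i=22: min(r-i=2, Z[1]=0)=0; Z[22]=0
i=23: min(r-i=1, Z[2]=1)=1; Z[23]=1
i=24: fresh scan; Z[24]=2 scan→box=[24,26)
i=25: min(r-i=1, Z[1]=0)=0; Z[25]=0
i=26: fresh scan; Z[26]=0
i=27: fresh scan; Z[27]=0
i=28: fresh scan; Z[28]=0
i=29: fresh scan; Z[29]=0
i=30: fresh scan; Z[30]=1 scan→box=[30,31)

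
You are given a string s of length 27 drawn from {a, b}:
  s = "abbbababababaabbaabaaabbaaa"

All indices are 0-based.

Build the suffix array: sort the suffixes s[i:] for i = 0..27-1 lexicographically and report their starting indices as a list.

rank | idx | suffix
   0 |  26 | a
   1 |  25 | aa
   2 |  24 | aaa
   3 |  19 | aaabbaaa
   4 |  16 | aabaaabbaaa
   5 |  20 | aabbaaa
   6 |  12 | aabbaabaaabbaaa
   7 |  17 | abaaabbaaa
   8 |  10 | abaabbaabaaabbaaa
   9 |   8 | ababaabbaabaaabbaaa
  10 |   6 | abababaabbaabaaabbaaa
  11 |   4 | ababababaabbaabaaabbaaa
  12 |  21 | abbaaa
  13 |  13 | abbaabaaabbaaa
  14 |   0 | abbbababababaabbaabaaabbaaa
  15 |  23 | baaa
  16 |  18 | baaabbaaa
  17 |  15 | baabaaabbaaa
  18 |  11 | baabbaabaaabbaaa
  19 |   9 | babaabbaabaaabbaaa
  20 |   7 | bababaabbaabaaabbaaa
  21 |   5 | babababaabbaabaaabbaaa
  22 |   3 | bababababaabbaabaaabbaaa
  23 |  22 | bbaaa
  24 |  14 | bbaabaaabbaaa
  25 |   2 | bbababababaabbaabaaabbaaa
  26 |   1 | bbbababababaabbaabaaabbaaa

[26, 25, 24, 19, 16, 20, 12, 17, 10, 8, 6, 4, 21, 13, 0, 23, 18, 15, 11, 9, 7, 5, 3, 22, 14, 2, 1]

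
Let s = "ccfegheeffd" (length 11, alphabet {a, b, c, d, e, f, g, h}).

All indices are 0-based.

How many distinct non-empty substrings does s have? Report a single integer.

rank | idx | suffix
   0 |   0 | ccfegheeffd
   1 |   1 | cfegheeffd
   2 |  10 | d
   3 |   6 | eeffd
   4 |   7 | effd
   5 |   3 | egheeffd
   6 |   9 | fd
   7 |   2 | fegheeffd
   8 |   8 | ffd
   9 |   4 | gheeffd
  10 |   5 | heeffd

SA = [0, 1, 10, 6, 7, 3, 9, 2, 8, 4, 5]
rank  pair      lcp
   1  s[0:],s[1:]  1  'c'
   2  s[1:],s[10:]  0  ''
   3  s[10:],s[6:]  0  ''
   4  s[6:],s[7:]  1  'e'
   5  s[7:],s[3:]  1  'e'
   6  s[3:],s[9:]  0  ''
   7  s[9:],s[2:]  1  'f'
   8  s[2:],s[8:]  1  'f'
   9  s[8:],s[4:]  0  ''
  10  s[4:],s[5:]  0  ''

n(n+1)/2 = 11·12/2 = 66
Σ LCP = 0 + 1 + 0 + 0 + 1 + 1 + 0 + 1 + 1 + 0 + 0 = 5
distinct = 66 − 5 = 61

61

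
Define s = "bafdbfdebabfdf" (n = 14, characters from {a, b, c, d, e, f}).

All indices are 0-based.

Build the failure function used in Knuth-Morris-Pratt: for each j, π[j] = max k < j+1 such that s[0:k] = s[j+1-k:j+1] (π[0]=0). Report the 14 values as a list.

π[0] = 0
j=1 s[j]='a': π[1]=0 (border '')
j=2 s[j]='f': π[2]=0 (border '')
j=3 s[j]='d': π[3]=0 (border '')
j=4 s[j]='b': π[4]=1 (border 'b')
j=5 s[j]='f': k: 1→0; π[5]=0 (border '')
j=6 s[j]='d': π[6]=0 (border '')
j=7 s[j]='e': π[7]=0 (border '')
j=8 s[j]='b': π[8]=1 (border 'b')
j=9 s[j]='a': π[9]=2 (border 'ba')
j=10 s[j]='b': k: 2→0; π[10]=1 (border 'b')
j=11 s[j]='f': k: 1→0; π[11]=0 (border '')
j=12 s[j]='d': π[12]=0 (border '')
j=13 s[j]='f': π[13]=0 (border '')

[0, 0, 0, 0, 1, 0, 0, 0, 1, 2, 1, 0, 0, 0]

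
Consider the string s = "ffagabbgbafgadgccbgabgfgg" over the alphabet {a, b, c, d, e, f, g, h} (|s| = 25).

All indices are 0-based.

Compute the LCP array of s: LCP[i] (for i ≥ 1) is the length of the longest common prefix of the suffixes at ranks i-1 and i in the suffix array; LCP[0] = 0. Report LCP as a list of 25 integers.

[0, 2, 1, 1, 1, 0, 1, 1, 2, 2, 0, 1, 0, 0, 1, 1, 2, 0, 1, 3, 2, 1, 1, 1, 1]

rank→(start, suffix):
  0 → (4, 'abbgbafgadgccbgabgfgg')
  1 → (19, 'abgfgg')
  2 → (12, 'adgccbgabgfgg')
  3 → (9, 'afgadgccbgabgfgg')
  4 → (2, 'agabbgbafgadgccbgabgfgg')
  5 → (8, 'bafgadgccbgabgfgg')
  6 → (5, 'bbgbafgadgccbgabgfgg')
  7 → (17, 'bgabgfgg')
  8 → (6, 'bgbafgadgccbgabgfgg')
  9 → (20, 'bgfgg')
  10 → (16, 'cbgabgfgg')
  11 → (15, 'ccbgabgfgg')
  12 → (13, 'dgccbgabgfgg')
  13 → (1, 'fagabbgbafgadgccbgabgfgg')
  14 → (0, 'ffagabbgbafgadgccbgabgfgg')
  15 → (10, 'fgadgccbgabgfgg')
  16 → (22, 'fgg')
  17 → (24, 'g')
  18 → (3, 'gabbgbafgadgccbgabgfgg')
  19 → (18, 'gabgfgg')
  20 → (11, 'gadgccbgabgfgg')
  21 → (7, 'gbafgadgccbgabgfgg')
  22 → (14, 'gccbgabgfgg')
  23 → (21, 'gfgg')
  24 → (23, 'gg')

SA = [4, 19, 12, 9, 2, 8, 5, 17, 6, 20, 16, 15, 13, 1, 0, 10, 22, 24, 3, 18, 11, 7, 14, 21, 23]
i: (SA[i-1],SA[i]) lcp shared
  1: (4,19) 2 'ab'
  2: (19,12) 1 'a'
  3: (12,9) 1 'a'
  4: (9,2) 1 'a'
  5: (2,8) 0 ''
  6: (8,5) 1 'b'
  7: (5,17) 1 'b'
  8: (17,6) 2 'bg'
  9: (6,20) 2 'bg'
  10: (20,16) 0 ''
  11: (16,15) 1 'c'
  12: (15,13) 0 ''
  13: (13,1) 0 ''
  14: (1,0) 1 'f'
  15: (0,10) 1 'f'
  16: (10,22) 2 'fg'
  17: (22,24) 0 ''
  18: (24,3) 1 'g'
  19: (3,18) 3 'gab'
  20: (18,11) 2 'ga'
  21: (11,7) 1 'g'
  22: (7,14) 1 'g'
  23: (14,21) 1 'g'
  24: (21,23) 1 'g'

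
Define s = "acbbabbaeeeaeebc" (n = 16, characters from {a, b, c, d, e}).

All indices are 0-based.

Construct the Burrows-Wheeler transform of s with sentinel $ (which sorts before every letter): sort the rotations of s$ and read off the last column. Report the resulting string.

cb$ebbbcaebaeeeaa

rank  rotation           last
    0  $acbbabbaeeeaeebc  c
    1  abbaeeeaeebc$acbb  b
    2  acbbabbaeeeaeebc$  $
    3  aeebc$acbbabbaeee  e
    4  aeeeaeebc$acbbabb  b
    5  babbaeeeaeebc$acb  b
    6  baeeeaeebc$acbbab  b
    7  bbabbaeeeaeebc$ac  c
    8  bbaeeeaeebc$acbba  a
    9  bc$acbbabbaeeeaee  e
   10  c$acbbabbaeeeaeeb  b
   11  cbbabbaeeeaeebc$a  a
   12  eaeebc$acbbabbaee  e
   13  ebc$acbbabbaeeeae  e
   14  eeaeebc$acbbabbae  e
   15  eebc$acbbabbaeeea  a
   16  eeeaeebc$acbbabba  a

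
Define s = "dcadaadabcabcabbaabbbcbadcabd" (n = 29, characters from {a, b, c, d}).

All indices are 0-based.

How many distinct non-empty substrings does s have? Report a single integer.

rank→(start, suffix):
  0 → (16, 'aabbbcbadcabd')
  1 → (4, 'aadabcabcabbaabbbcbadcabd')
  2 → (13, 'abbaabbbcbadcabd')
  3 → (17, 'abbbcbadcabd')
  4 → (10, 'abcabbaabbbcbadcabd')
  5 → (7, 'abcabcabbaabbbcbadcabd')
  6 → (26, 'abd')
  7 → (2, 'adaadabcabcabbaabbbcbadcabd')
  8 → (5, 'adabcabcabbaabbbcbadcabd')
  9 → (23, 'adcabd')
  10 → (15, 'baabbbcbadcabd')
  11 → (22, 'badcabd')
  12 → (14, 'bbaabbbcbadcabd')
  13 → (18, 'bbbcbadcabd')
  14 → (19, 'bbcbadcabd')
  15 → (11, 'bcabbaabbbcbadcabd')
  16 → (8, 'bcabcabbaabbbcbadcabd')
  17 → (20, 'bcbadcabd')
  18 → (27, 'bd')
  19 → (12, 'cabbaabbbcbadcabd')
  20 → (9, 'cabcabbaabbbcbadcabd')
  21 → (25, 'cabd')
  22 → (1, 'cadaadabcabcabbaabbbcbadcabd')
  23 → (21, 'cbadcabd')
  24 → (28, 'd')
  25 → (3, 'daadabcabcabbaabbbcbadcabd')
  26 → (6, 'dabcabcabbaabbbcbadcabd')
  27 → (24, 'dcabd')
  28 → (0, 'dcadaadabcabcabbaabbbcbadcabd')

SA = [16, 4, 13, 17, 10, 7, 26, 2, 5, 23, 15, 22, 14, 18, 19, 11, 8, 20, 27, 12, 9, 25, 1, 21, 28, 3, 6, 24, 0]
[i] adj suffixes → lcp
  [1] 16/4 → 2 ('aa')
  [2] 4/13 → 1 ('a')
  [3] 13/17 → 3 ('abb')
  [4] 17/10 → 2 ('ab')
  [5] 10/7 → 5 ('abcab')
  [6] 7/26 → 2 ('ab')
  [7] 26/2 → 1 ('a')
  [8] 2/5 → 3 ('ada')
  [9] 5/23 → 2 ('ad')
  [10] 23/15 → 0 ('')
  [11] 15/22 → 2 ('ba')
  [12] 22/14 → 1 ('b')
  [13] 14/18 → 2 ('bb')
  [14] 18/19 → 2 ('bb')
  [15] 19/11 → 1 ('b')
  [16] 11/8 → 4 ('bcab')
  [17] 8/20 → 2 ('bc')
  [18] 20/27 → 1 ('b')
  [19] 27/12 → 0 ('')
  [20] 12/9 → 3 ('cab')
  [21] 9/25 → 3 ('cab')
  [22] 25/1 → 2 ('ca')
  [23] 1/21 → 1 ('c')
  [24] 21/28 → 0 ('')
  [25] 28/3 → 1 ('d')
  [26] 3/6 → 2 ('da')
  [27] 6/24 → 1 ('d')
  [28] 24/0 → 3 ('dca')

n(n+1)/2 = 29·30/2 = 435
Σ LCP = 0 + 2 + 1 + 3 + 2 + 5 + 2 + 1 + 3 + 2 + 0 + 2 + 1 + 2 + 2 + 1 + 4 + 2 + 1 + 0 + 3 + 3 + 2 + 1 + 0 + 1 + 2 + 1 + 3 = 52
distinct = 435 − 52 = 383

383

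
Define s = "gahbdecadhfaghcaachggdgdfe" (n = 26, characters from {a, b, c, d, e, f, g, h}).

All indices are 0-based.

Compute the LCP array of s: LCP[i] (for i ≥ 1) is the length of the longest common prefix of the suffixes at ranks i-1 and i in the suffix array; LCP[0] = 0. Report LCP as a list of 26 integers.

rank→(start, suffix):
  0 → (15, 'aachggdgdfe')
  1 → (16, 'achggdgdfe')
  2 → (7, 'adhfaghcaachggdgdfe')
  3 → (11, 'aghcaachggdgdfe')
  4 → (1, 'ahbdecadhfaghcaachggdgdfe')
  5 → (3, 'bdecadhfaghcaachggdgdfe')
  6 → (14, 'caachggdgdfe')
  7 → (6, 'cadhfaghcaachggdgdfe')
  8 → (17, 'chggdgdfe')
  9 → (4, 'decadhfaghcaachggdgdfe')
  10 → (23, 'dfe')
  11 → (21, 'dgdfe')
  12 → (8, 'dhfaghcaachggdgdfe')
  13 → (25, 'e')
  14 → (5, 'ecadhfaghcaachggdgdfe')
  15 → (10, 'faghcaachggdgdfe')
  16 → (24, 'fe')
  17 → (0, 'gahbdecadhfaghcaachggdgdfe')
  18 → (22, 'gdfe')
  19 → (20, 'gdgdfe')
  20 → (19, 'ggdgdfe')
  21 → (12, 'ghcaachggdgdfe')
  22 → (2, 'hbdecadhfaghcaachggdgdfe')
  23 → (13, 'hcaachggdgdfe')
  24 → (9, 'hfaghcaachggdgdfe')
  25 → (18, 'hggdgdfe')

SA = [15, 16, 7, 11, 1, 3, 14, 6, 17, 4, 23, 21, 8, 25, 5, 10, 24, 0, 22, 20, 19, 12, 2, 13, 9, 18]
rank  pair      lcp
   1  s[15:],s[16:]  1  'a'
   2  s[16:],s[7:]  1  'a'
   3  s[7:],s[11:]  1  'a'
   4  s[11:],s[1:]  1  'a'
   5  s[1:],s[3:]  0  ''
   6  s[3:],s[14:]  0  ''
   7  s[14:],s[6:]  2  'ca'
   8  s[6:],s[17:]  1  'c'
   9  s[17:],s[4:]  0  ''
  10  s[4:],s[23:]  1  'd'
  11  s[23:],s[21:]  1  'd'
  12  s[21:],s[8:]  1  'd'
  13  s[8:],s[25:]  0  ''
  14  s[25:],s[5:]  1  'e'
  15  s[5:],s[10:]  0  ''
  16  s[10:],s[24:]  1  'f'
  17  s[24:],s[0:]  0  ''
  18  s[0:],s[22:]  1  'g'
  19  s[22:],s[20:]  2  'gd'
  20  s[20:],s[19:]  1  'g'
  21  s[19:],s[12:]  1  'g'
  22  s[12:],s[2:]  0  ''
  23  s[2:],s[13:]  1  'h'
  24  s[13:],s[9:]  1  'h'
  25  s[9:],s[18:]  1  'h'

[0, 1, 1, 1, 1, 0, 0, 2, 1, 0, 1, 1, 1, 0, 1, 0, 1, 0, 1, 2, 1, 1, 0, 1, 1, 1]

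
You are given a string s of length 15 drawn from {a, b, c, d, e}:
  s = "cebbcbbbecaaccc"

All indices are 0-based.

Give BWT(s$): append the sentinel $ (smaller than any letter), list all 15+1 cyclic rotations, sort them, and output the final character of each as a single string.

rank  rotation          last
    0  $cebbcbbbecaaccc  c
    1  aaccc$cebbcbbbec  c
    2  accc$cebbcbbbeca  a
    3  bbbecaaccc$cebbc  c
    4  bbcbbbecaaccc$ce  e
    5  bbecaaccc$cebbcb  b
    6  bcbbbecaaccc$ceb  b
    7  becaaccc$cebbcbb  b
    8  c$cebbcbbbecaacc  c
    9  caaccc$cebbcbbbe  e
   10  cbbbecaaccc$cebb  b
   11  cc$cebbcbbbecaac  c
   12  ccc$cebbcbbbecaa  a
   13  cebbcbbbecaaccc$  $
   14  ebbcbbbecaaccc$c  c
   15  ecaaccc$cebbcbbb  b

ccacebbbcebca$cb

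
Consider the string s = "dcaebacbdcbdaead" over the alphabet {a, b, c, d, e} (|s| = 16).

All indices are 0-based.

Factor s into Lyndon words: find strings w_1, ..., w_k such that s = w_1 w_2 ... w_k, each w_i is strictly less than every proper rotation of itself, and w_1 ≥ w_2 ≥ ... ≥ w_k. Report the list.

emit factor 1: 'd' (i=0, period=1)
emit factor 2: 'c' (i=1, period=1)
emit factor 3: 'aeb' (i=2, period=3)
emit factor 4: 'acbdcbdaead' (i=5, period=11)

["d", "c", "aeb", "acbdcbdaead"]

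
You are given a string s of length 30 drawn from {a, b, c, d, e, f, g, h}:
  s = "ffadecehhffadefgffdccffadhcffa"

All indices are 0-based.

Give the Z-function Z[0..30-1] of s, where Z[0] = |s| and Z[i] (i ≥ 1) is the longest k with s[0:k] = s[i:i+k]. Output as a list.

Z[0]=30
i=1: fresh scan; Z[1]=1 grow→box=[1,2)
i=2: fresh scan; Z[2]=0
i=3: fresh scan; Z[3]=0
i=4: fresh scan; Z[4]=0
i=5: fresh scan; Z[5]=0
i=6: fresh scan; Z[6]=0
i=7: fresh scan; Z[7]=0
i=8: fresh scan; Z[8]=0
i=9: fresh scan; Z[9]=5 grow→box=[9,14)
i=10: min(r-i=4, Z[1]=1)=1; Z[10]=1
i=11: min(r-i=3, Z[2]=0)=0; Z[11]=0
i=12: min(r-i=2, Z[3]=0)=0; Z[12]=0
i=13: min(r-i=1, Z[4]=0)=0; Z[13]=0
i=14: fresh scan; Z[14]=1 grow→box=[14,15)
i=15: fresh scan; Z[15]=0
i=16: fresh scan; Z[16]=2 grow→box=[16,18)
i=17: min(r-i=1, Z[1]=1)=1; Z[17]=1
i=18: fresh scan; Z[18]=0
i=19: fresh scan; Z[19]=0
i=20: fresh scan; Z[20]=0
i=21: fresh scan; Z[21]=4 grow→box=[21,25)
i=22: min(r-i=3, Z[1]=1)=1; Z[22]=1
i=23: min(r-i=2, Z[2]=0)=0; Z[23]=0
i=24: min(r-i=1, Z[3]=0)=0; Z[24]=0
i=25: fresh scan; Z[25]=0
i=26: fresh scan; Z[26]=0
i=27: fresh scan; Z[27]=3 grow→box=[27,30)
i=28: min(r-i=2, Z[1]=1)=1; Z[28]=1
i=29: min(r-i=1, Z[2]=0)=0; Z[29]=0

[30, 1, 0, 0, 0, 0, 0, 0, 0, 5, 1, 0, 0, 0, 1, 0, 2, 1, 0, 0, 0, 4, 1, 0, 0, 0, 0, 3, 1, 0]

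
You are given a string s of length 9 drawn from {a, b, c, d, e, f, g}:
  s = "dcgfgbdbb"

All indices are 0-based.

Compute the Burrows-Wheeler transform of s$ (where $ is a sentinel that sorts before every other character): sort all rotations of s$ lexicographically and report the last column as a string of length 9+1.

rank  rotation    last
    0  $dcgfgbdbb  b
    1  b$dcgfgbdb  b
    2  bb$dcgfgbd  d
    3  bdbb$dcgfg  g
    4  cgfgbdbb$d  d
    5  dbb$dcgfgb  b
    6  dcgfgbdbb$  $
    7  fgbdbb$dcg  g
    8  gbdbb$dcgf  f
    9  gfgbdbb$dc  c

bbdgdb$gfc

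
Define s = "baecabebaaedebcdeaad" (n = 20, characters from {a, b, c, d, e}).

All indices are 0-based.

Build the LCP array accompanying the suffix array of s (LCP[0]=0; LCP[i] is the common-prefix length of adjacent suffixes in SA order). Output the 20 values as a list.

[0, 2, 1, 1, 1, 2, 0, 2, 1, 1, 0, 1, 0, 1, 2, 0, 1, 2, 1, 1]

sorted suffixes:
  #0 SA[0]=17  'aad'
  #1 SA[1]=8  'aaedebcdeaad'
  #2 SA[2]=4  'abebaaedebcdeaad'
  #3 SA[3]=18  'ad'
  #4 SA[4]=1  'aecabebaaedebcdeaad'
  #5 SA[5]=9  'aedebcdeaad'
  #6 SA[6]=7  'baaedebcdeaad'
  #7 SA[7]=0  'baecabebaaedebcdeaad'
  #8 SA[8]=13  'bcdeaad'
  #9 SA[9]=5  'bebaaedebcdeaad'
  #10 SA[10]=3  'cabebaaedebcdeaad'
  #11 SA[11]=14  'cdeaad'
  #12 SA[12]=19  'd'
  #13 SA[13]=15  'deaad'
  #14 SA[14]=11  'debcdeaad'
  #15 SA[15]=16  'eaad'
  #16 SA[16]=6  'ebaaedebcdeaad'
  #17 SA[17]=12  'ebcdeaad'
  #18 SA[18]=2  'ecabebaaedebcdeaad'
  #19 SA[19]=10  'edebcdeaad'

SA = [17, 8, 4, 18, 1, 9, 7, 0, 13, 5, 3, 14, 19, 15, 11, 16, 6, 12, 2, 10]
[i] adj suffixes → lcp
  [1] 17/8 → 2 ('aa')
  [2] 8/4 → 1 ('a')
  [3] 4/18 → 1 ('a')
  [4] 18/1 → 1 ('a')
  [5] 1/9 → 2 ('ae')
  [6] 9/7 → 0 ('')
  [7] 7/0 → 2 ('ba')
  [8] 0/13 → 1 ('b')
  [9] 13/5 → 1 ('b')
  [10] 5/3 → 0 ('')
  [11] 3/14 → 1 ('c')
  [12] 14/19 → 0 ('')
  [13] 19/15 → 1 ('d')
  [14] 15/11 → 2 ('de')
  [15] 11/16 → 0 ('')
  [16] 16/6 → 1 ('e')
  [17] 6/12 → 2 ('eb')
  [18] 12/2 → 1 ('e')
  [19] 2/10 → 1 ('e')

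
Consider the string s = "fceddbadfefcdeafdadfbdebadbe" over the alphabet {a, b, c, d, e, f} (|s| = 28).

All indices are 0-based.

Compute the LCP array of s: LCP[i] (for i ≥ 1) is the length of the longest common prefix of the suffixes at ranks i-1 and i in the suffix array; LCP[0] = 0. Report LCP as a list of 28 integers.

rank→(start, suffix):
  0 → (24, 'adbe')
  1 → (17, 'adfbdebadbe')
  2 → (6, 'adfefcdeafdadfbdebadbe')
  3 → (14, 'afdadfbdebadbe')
  4 → (23, 'badbe')
  5 → (5, 'badfefcdeafdadfbdebadbe')
  6 → (20, 'bdebadbe')
  7 → (26, 'be')
  8 → (11, 'cdeafdadfbdebadbe')
  9 → (1, 'ceddbadfefcdeafdadfbdebadbe')
  10 → (16, 'dadfbdebadbe')
  11 → (4, 'dbadfefcdeafdadfbdebadbe')
  12 → (25, 'dbe')
  13 → (3, 'ddbadfefcdeafdadfbdebadbe')
  14 → (12, 'deafdadfbdebadbe')
  15 → (21, 'debadbe')
  16 → (18, 'dfbdebadbe')
  17 → (7, 'dfefcdeafdadfbdebadbe')
  18 → (27, 'e')
  19 → (13, 'eafdadfbdebadbe')
  20 → (22, 'ebadbe')
  21 → (2, 'eddbadfefcdeafdadfbdebadbe')
  22 → (9, 'efcdeafdadfbdebadbe')
  23 → (19, 'fbdebadbe')
  24 → (10, 'fcdeafdadfbdebadbe')
  25 → (0, 'fceddbadfefcdeafdadfbdebadbe')
  26 → (15, 'fdadfbdebadbe')
  27 → (8, 'fefcdeafdadfbdebadbe')

SA = [24, 17, 6, 14, 23, 5, 20, 26, 11, 1, 16, 4, 25, 3, 12, 21, 18, 7, 27, 13, 22, 2, 9, 19, 10, 0, 15, 8]
i: (SA[i-1],SA[i]) lcp shared
  1: (24,17) 2 'ad'
  2: (17,6) 3 'adf'
  3: (6,14) 1 'a'
  4: (14,23) 0 ''
  5: (23,5) 3 'bad'
  6: (5,20) 1 'b'
  7: (20,26) 1 'b'
  8: (26,11) 0 ''
  9: (11,1) 1 'c'
  10: (1,16) 0 ''
  11: (16,4) 1 'd'
  12: (4,25) 2 'db'
  13: (25,3) 1 'd'
  14: (3,12) 1 'd'
  15: (12,21) 2 'de'
  16: (21,18) 1 'd'
  17: (18,7) 2 'df'
  18: (7,27) 0 ''
  19: (27,13) 1 'e'
  20: (13,22) 1 'e'
  21: (22,2) 1 'e'
  22: (2,9) 1 'e'
  23: (9,19) 0 ''
  24: (19,10) 1 'f'
  25: (10,0) 2 'fc'
  26: (0,15) 1 'f'
  27: (15,8) 1 'f'

[0, 2, 3, 1, 0, 3, 1, 1, 0, 1, 0, 1, 2, 1, 1, 2, 1, 2, 0, 1, 1, 1, 1, 0, 1, 2, 1, 1]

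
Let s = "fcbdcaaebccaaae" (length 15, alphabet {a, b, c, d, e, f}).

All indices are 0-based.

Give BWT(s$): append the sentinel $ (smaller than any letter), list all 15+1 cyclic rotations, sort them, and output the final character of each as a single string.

ecacaaeccdfbbaa$

rank  rotation          last
    0  $fcbdcaaebccaaae  e
    1  aaae$fcbdcaaebcc  c
    2  aae$fcbdcaaebcca  a
    3  aaebccaaae$fcbdc  c
    4  ae$fcbdcaaebccaa  a
    5  aebccaaae$fcbdca  a
    6  bccaaae$fcbdcaae  e
    7  bdcaaebccaaae$fc  c
    8  caaae$fcbdcaaebc  c
    9  caaebccaaae$fcbd  d
   10  cbdcaaebccaaae$f  f
   11  ccaaae$fcbdcaaeb  b
   12  dcaaebccaaae$fcb  b
   13  e$fcbdcaaebccaaa  a
   14  ebccaaae$fcbdcaa  a
   15  fcbdcaaebccaaae$  $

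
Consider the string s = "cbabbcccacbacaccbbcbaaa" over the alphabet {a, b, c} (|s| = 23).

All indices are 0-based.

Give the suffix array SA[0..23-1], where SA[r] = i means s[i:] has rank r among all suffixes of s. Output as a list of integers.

[22, 21, 20, 2, 11, 8, 13, 19, 1, 10, 16, 3, 17, 4, 7, 12, 18, 0, 9, 15, 6, 14, 5]

rank→(start, suffix):
  0 → (22, 'a')
  1 → (21, 'aa')
  2 → (20, 'aaa')
  3 → (2, 'abbcccacbacaccbbcbaaa')
  4 → (11, 'acaccbbcbaaa')
  5 → (8, 'acbacaccbbcbaaa')
  6 → (13, 'accbbcbaaa')
  7 → (19, 'baaa')
  8 → (1, 'babbcccacbacaccbbcbaaa')
  9 → (10, 'bacaccbbcbaaa')
  10 → (16, 'bbcbaaa')
  11 → (3, 'bbcccacbacaccbbcbaaa')
  12 → (17, 'bcbaaa')
  13 → (4, 'bcccacbacaccbbcbaaa')
  14 → (7, 'cacbacaccbbcbaaa')
  15 → (12, 'caccbbcbaaa')
  16 → (18, 'cbaaa')
  17 → (0, 'cbabbcccacbacaccbbcbaaa')
  18 → (9, 'cbacaccbbcbaaa')
  19 → (15, 'cbbcbaaa')
  20 → (6, 'ccacbacaccbbcbaaa')
  21 → (14, 'ccbbcbaaa')
  22 → (5, 'cccacbacaccbbcbaaa')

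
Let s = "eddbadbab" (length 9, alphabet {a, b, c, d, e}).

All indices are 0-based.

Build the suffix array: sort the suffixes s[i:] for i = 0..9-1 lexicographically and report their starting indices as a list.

[7, 4, 8, 6, 3, 5, 2, 1, 0]

rank | idx | suffix
   0 |   7 | ab
   1 |   4 | adbab
   2 |   8 | b
   3 |   6 | bab
   4 |   3 | badbab
   5 |   5 | dbab
   6 |   2 | dbadbab
   7 |   1 | ddbadbab
   8 |   0 | eddbadbab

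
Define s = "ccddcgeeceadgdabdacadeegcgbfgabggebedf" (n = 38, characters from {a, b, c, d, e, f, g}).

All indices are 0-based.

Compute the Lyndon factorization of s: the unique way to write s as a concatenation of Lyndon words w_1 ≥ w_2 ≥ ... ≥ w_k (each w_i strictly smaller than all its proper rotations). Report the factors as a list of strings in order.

["ccddcgeece", "adgd", "abdacadeegcgbfgabggebedf"]

emit factor 1: 'ccddcgeece' (i=0, period=10)
emit factor 2: 'adgd' (i=10, period=4)
emit factor 3: 'abdacadeegcgbfgabggebedf' (i=14, period=24)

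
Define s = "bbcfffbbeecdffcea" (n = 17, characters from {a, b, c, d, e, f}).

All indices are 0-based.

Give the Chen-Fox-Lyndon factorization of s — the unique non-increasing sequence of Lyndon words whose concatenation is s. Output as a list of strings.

["bbcfffbbeecdffce", "a"]

emit factor 1: 'bbcfffbbeecdffce' (i=0, period=16)
emit factor 2: 'a' (i=16, period=1)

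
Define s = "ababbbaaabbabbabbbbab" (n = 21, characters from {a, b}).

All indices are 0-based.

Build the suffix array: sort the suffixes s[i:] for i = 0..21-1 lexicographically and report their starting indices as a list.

[6, 7, 19, 0, 8, 11, 2, 14, 20, 5, 18, 10, 1, 13, 4, 17, 9, 12, 3, 16, 15]

rank | idx | suffix
   0 |   6 | aaabbabbabbbbab
   1 |   7 | aabbabbabbbbab
   2 |  19 | ab
   3 |   0 | ababbbaaabbabbabbbbab
   4 |   8 | abbabbabbbbab
   5 |  11 | abbabbbbab
   6 |   2 | abbbaaabbabbabbbbab
   7 |  14 | abbbbab
   8 |  20 | b
   9 |   5 | baaabbabbabbbbab
  10 |  18 | bab
  11 |  10 | babbabbbbab
  12 |   1 | babbbaaabbabbabbbbab
  13 |  13 | babbbbab
  14 |   4 | bbaaabbabbabbbbab
  15 |  17 | bbab
  16 |   9 | bbabbabbbbab
  17 |  12 | bbabbbbab
  18 |   3 | bbbaaabbabbabbbbab
  19 |  16 | bbbab
  20 |  15 | bbbbab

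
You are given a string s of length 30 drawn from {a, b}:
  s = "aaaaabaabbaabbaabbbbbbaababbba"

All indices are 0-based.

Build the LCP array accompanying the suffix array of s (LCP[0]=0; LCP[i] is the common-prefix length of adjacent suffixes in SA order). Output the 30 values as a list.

sorted suffixes:
  #0 SA[0]=29  'a'
  #1 SA[1]=0  'aaaaabaabbaabbaabbbbbbaababbba'
  #2 SA[2]=1  'aaaabaabbaabbaabbbbbbaababbba'
  #3 SA[3]=2  'aaabaabbaabbaabbbbbbaababbba'
  #4 SA[4]=3  'aabaabbaabbaabbbbbbaababbba'
  #5 SA[5]=22  'aababbba'
  #6 SA[6]=6  'aabbaabbaabbbbbbaababbba'
  #7 SA[7]=10  'aabbaabbbbbbaababbba'
  #8 SA[8]=14  'aabbbbbbaababbba'
  #9 SA[9]=4  'abaabbaabbaabbbbbbaababbba'
  #10 SA[10]=23  'ababbba'
  #11 SA[11]=7  'abbaabbaabbbbbbaababbba'
  #12 SA[12]=11  'abbaabbbbbbaababbba'
  #13 SA[13]=25  'abbba'
  #14 SA[14]=15  'abbbbbbaababbba'
  #15 SA[15]=28  'ba'
  #16 SA[16]=21  'baababbba'
  #17 SA[17]=5  'baabbaabbaabbbbbbaababbba'
  #18 SA[18]=9  'baabbaabbbbbbaababbba'
  #19 SA[19]=13  'baabbbbbbaababbba'
  #20 SA[20]=24  'babbba'
  #21 SA[21]=27  'bba'
  #22 SA[22]=20  'bbaababbba'
  #23 SA[23]=8  'bbaabbaabbbbbbaababbba'
  #24 SA[24]=12  'bbaabbbbbbaababbba'
  #25 SA[25]=26  'bbba'
  #26 SA[26]=19  'bbbaababbba'
  #27 SA[27]=18  'bbbbaababbba'
  #28 SA[28]=17  'bbbbbaababbba'
  #29 SA[29]=16  'bbbbbbaababbba'

SA = [29, 0, 1, 2, 3, 22, 6, 10, 14, 4, 23, 7, 11, 25, 15, 28, 21, 5, 9, 13, 24, 27, 20, 8, 12, 26, 19, 18, 17, 16]
[i] adj suffixes → lcp
  [1] 29/0 → 1 ('a')
  [2] 0/1 → 4 ('aaaa')
  [3] 1/2 → 3 ('aaa')
  [4] 2/3 → 2 ('aa')
  [5] 3/22 → 4 ('aaba')
  [6] 22/6 → 3 ('aab')
  [7] 6/10 → 8 ('aabbaabb')
  [8] 10/14 → 4 ('aabb')
  [9] 14/4 → 1 ('a')
  [10] 4/23 → 3 ('aba')
  [11] 23/7 → 2 ('ab')
  [12] 7/11 → 7 ('abbaabb')
  [13] 11/25 → 3 ('abb')
  [14] 25/15 → 4 ('abbb')
  [15] 15/28 → 0 ('')
  [16] 28/21 → 2 ('ba')
  [17] 21/5 → 4 ('baab')
  [18] 5/9 → 9 ('baabbaabb')
  [19] 9/13 → 5 ('baabb')
  [20] 13/24 → 2 ('ba')
  [21] 24/27 → 1 ('b')
  [22] 27/20 → 3 ('bba')
  [23] 20/8 → 5 ('bbaab')
  [24] 8/12 → 6 ('bbaabb')
  [25] 12/26 → 2 ('bb')
  [26] 26/19 → 4 ('bbba')
  [27] 19/18 → 3 ('bbb')
  [28] 18/17 → 4 ('bbbb')
  [29] 17/16 → 5 ('bbbbb')

[0, 1, 4, 3, 2, 4, 3, 8, 4, 1, 3, 2, 7, 3, 4, 0, 2, 4, 9, 5, 2, 1, 3, 5, 6, 2, 4, 3, 4, 5]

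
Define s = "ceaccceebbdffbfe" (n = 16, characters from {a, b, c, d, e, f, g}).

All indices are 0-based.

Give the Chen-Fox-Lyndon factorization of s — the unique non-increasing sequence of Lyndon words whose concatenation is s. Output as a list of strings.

emit factor 1: 'ce' (i=0, period=2)
emit factor 2: 'accceebbdffbfe' (i=2, period=14)

["ce", "accceebbdffbfe"]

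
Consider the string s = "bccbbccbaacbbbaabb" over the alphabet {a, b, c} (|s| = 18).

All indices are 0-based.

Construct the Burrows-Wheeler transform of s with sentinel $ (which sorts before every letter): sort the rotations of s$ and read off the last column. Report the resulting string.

bbbaabbcabccb$cacbb

rank  rotation             last
    0  $bccbbccbaacbbbaabb  b
    1  aabb$bccbbccbaacbbb  b
    2  aacbbbaabb$bccbbccb  b
    3  abb$bccbbccbaacbbba  a
    4  acbbbaabb$bccbbccba  a
    5  b$bccbbccbaacbbbaab  b
    6  baabb$bccbbccbaacbb  b
    7  baacbbbaabb$bccbbcc  c
    8  bb$bccbbccbaacbbbaa  a
    9  bbaabb$bccbbccbaacb  b
   10  bbbaabb$bccbbccbaac  c
   11  bbccbaacbbbaabb$bcc  c
   12  bccbaacbbbaabb$bccb  b
   13  bccbbccbaacbbbaabb$  $
   14  cbaacbbbaabb$bccbbc  c
   15  cbbbaabb$bccbbccbaa  a
   16  cbbccbaacbbbaabb$bc  c
   17  ccbaacbbbaabb$bccbb  b
   18  ccbbccbaacbbbaabb$b  b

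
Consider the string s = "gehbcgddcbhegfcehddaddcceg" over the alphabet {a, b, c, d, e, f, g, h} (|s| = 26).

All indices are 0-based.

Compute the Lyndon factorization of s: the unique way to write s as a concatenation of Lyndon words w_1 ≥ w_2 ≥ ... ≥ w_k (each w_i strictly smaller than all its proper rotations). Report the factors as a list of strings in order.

emit factor 1: 'g' (i=0, period=1)
emit factor 2: 'eh' (i=1, period=2)
emit factor 3: 'bcgddcbhegfcehdd' (i=3, period=16)
emit factor 4: 'addcceg' (i=19, period=7)

["g", "eh", "bcgddcbhegfcehdd", "addcceg"]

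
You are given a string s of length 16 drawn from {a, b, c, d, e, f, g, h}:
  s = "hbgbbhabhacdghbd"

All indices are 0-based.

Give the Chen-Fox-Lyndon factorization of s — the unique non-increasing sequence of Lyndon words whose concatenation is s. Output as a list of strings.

["h", "bg", "bbh", "abhacdghbd"]

emit factor 1: 'h' (i=0, period=1)
emit factor 2: 'bg' (i=1, period=2)
emit factor 3: 'bbh' (i=3, period=3)
emit factor 4: 'abhacdghbd' (i=6, period=10)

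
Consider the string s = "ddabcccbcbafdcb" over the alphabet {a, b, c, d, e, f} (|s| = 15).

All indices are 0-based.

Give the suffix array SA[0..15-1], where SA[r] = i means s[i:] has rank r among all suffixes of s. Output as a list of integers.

rank→(start, suffix):
  0 → (2, 'abcccbcbafdcb')
  1 → (10, 'afdcb')
  2 → (14, 'b')
  3 → (9, 'bafdcb')
  4 → (7, 'bcbafdcb')
  5 → (3, 'bcccbcbafdcb')
  6 → (13, 'cb')
  7 → (8, 'cbafdcb')
  8 → (6, 'cbcbafdcb')
  9 → (5, 'ccbcbafdcb')
  10 → (4, 'cccbcbafdcb')
  11 → (1, 'dabcccbcbafdcb')
  12 → (12, 'dcb')
  13 → (0, 'ddabcccbcbafdcb')
  14 → (11, 'fdcb')

[2, 10, 14, 9, 7, 3, 13, 8, 6, 5, 4, 1, 12, 0, 11]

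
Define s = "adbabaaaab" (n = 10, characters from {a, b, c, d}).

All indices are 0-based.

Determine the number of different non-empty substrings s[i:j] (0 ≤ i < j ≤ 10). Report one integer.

43

rank | idx | suffix
   0 |   5 | aaaab
   1 |   6 | aaab
   2 |   7 | aab
   3 |   8 | ab
   4 |   3 | abaaaab
   5 |   0 | adbabaaaab
   6 |   9 | b
   7 |   4 | baaaab
   8 |   2 | babaaaab
   9 |   1 | dbabaaaab

SA = [5, 6, 7, 8, 3, 0, 9, 4, 2, 1]
i: (SA[i-1],SA[i]) lcp shared
  1: (5,6) 3 'aaa'
  2: (6,7) 2 'aa'
  3: (7,8) 1 'a'
  4: (8,3) 2 'ab'
  5: (3,0) 1 'a'
  6: (0,9) 0 ''
  7: (9,4) 1 'b'
  8: (4,2) 2 'ba'
  9: (2,1) 0 ''

n(n+1)/2 = 10·11/2 = 55
Σ LCP = 0 + 3 + 2 + 1 + 2 + 1 + 0 + 1 + 2 + 0 = 12
distinct = 55 − 12 = 43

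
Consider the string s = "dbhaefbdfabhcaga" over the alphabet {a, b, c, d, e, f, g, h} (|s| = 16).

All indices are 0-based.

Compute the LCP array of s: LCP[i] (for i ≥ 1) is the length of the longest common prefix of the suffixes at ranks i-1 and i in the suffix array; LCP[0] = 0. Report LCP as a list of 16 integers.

sorted suffixes:
  #0 SA[0]=15  'a'
  #1 SA[1]=9  'abhcaga'
  #2 SA[2]=3  'aefbdfabhcaga'
  #3 SA[3]=13  'aga'
  #4 SA[4]=6  'bdfabhcaga'
  #5 SA[5]=1  'bhaefbdfabhcaga'
  #6 SA[6]=10  'bhcaga'
  #7 SA[7]=12  'caga'
  #8 SA[8]=0  'dbhaefbdfabhcaga'
  #9 SA[9]=7  'dfabhcaga'
  #10 SA[10]=4  'efbdfabhcaga'
  #11 SA[11]=8  'fabhcaga'
  #12 SA[12]=5  'fbdfabhcaga'
  #13 SA[13]=14  'ga'
  #14 SA[14]=2  'haefbdfabhcaga'
  #15 SA[15]=11  'hcaga'

SA = [15, 9, 3, 13, 6, 1, 10, 12, 0, 7, 4, 8, 5, 14, 2, 11]
i: (SA[i-1],SA[i]) lcp shared
  1: (15,9) 1 'a'
  2: (9,3) 1 'a'
  3: (3,13) 1 'a'
  4: (13,6) 0 ''
  5: (6,1) 1 'b'
  6: (1,10) 2 'bh'
  7: (10,12) 0 ''
  8: (12,0) 0 ''
  9: (0,7) 1 'd'
  10: (7,4) 0 ''
  11: (4,8) 0 ''
  12: (8,5) 1 'f'
  13: (5,14) 0 ''
  14: (14,2) 0 ''
  15: (2,11) 1 'h'

[0, 1, 1, 1, 0, 1, 2, 0, 0, 1, 0, 0, 1, 0, 0, 1]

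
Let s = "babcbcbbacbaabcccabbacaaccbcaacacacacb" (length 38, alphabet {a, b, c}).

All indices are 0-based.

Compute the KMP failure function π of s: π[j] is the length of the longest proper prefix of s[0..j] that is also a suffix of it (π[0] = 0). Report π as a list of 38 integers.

[0, 0, 1, 0, 1, 0, 1, 1, 2, 0, 1, 2, 0, 1, 0, 0, 0, 0, 1, 1, 2, 0, 0, 0, 0, 0, 1, 0, 0, 0, 0, 0, 0, 0, 0, 0, 0, 1]

π[0] = 0
j=1 s[j]='a': π[1]=0 (border '')
j=2 s[j]='b': π[2]=1 (border 'b')
j=3 s[j]='c': k: 1→0; π[3]=0 (border '')
j=4 s[j]='b': π[4]=1 (border 'b')
j=5 s[j]='c': k: 1→0; π[5]=0 (border '')
j=6 s[j]='b': π[6]=1 (border 'b')
j=7 s[j]='b': k: 1→0; π[7]=1 (border 'b')
j=8 s[j]='a': π[8]=2 (border 'ba')
j=9 s[j]='c': k: 2→0; π[9]=0 (border '')
j=10 s[j]='b': π[10]=1 (border 'b')
j=11 s[j]='a': π[11]=2 (border 'ba')
j=12 s[j]='a': k: 2→0; π[12]=0 (border '')
j=13 s[j]='b': π[13]=1 (border 'b')
j=14 s[j]='c': k: 1→0; π[14]=0 (border '')
j=15 s[j]='c': π[15]=0 (border '')
j=16 s[j]='c': π[16]=0 (border '')
j=17 s[j]='a': π[17]=0 (border '')
j=18 s[j]='b': π[18]=1 (border 'b')
j=19 s[j]='b': k: 1→0; π[19]=1 (border 'b')
j=20 s[j]='a': π[20]=2 (border 'ba')
j=21 s[j]='c': k: 2→0; π[21]=0 (border '')
j=22 s[j]='a': π[22]=0 (border '')
j=23 s[j]='a': π[23]=0 (border '')
j=24 s[j]='c': π[24]=0 (border '')
j=25 s[j]='c': π[25]=0 (border '')
j=26 s[j]='b': π[26]=1 (border 'b')
j=27 s[j]='c': k: 1→0; π[27]=0 (border '')
j=28 s[j]='a': π[28]=0 (border '')
j=29 s[j]='a': π[29]=0 (border '')
j=30 s[j]='c': π[30]=0 (border '')
j=31 s[j]='a': π[31]=0 (border '')
j=32 s[j]='c': π[32]=0 (border '')
j=33 s[j]='a': π[33]=0 (border '')
j=34 s[j]='c': π[34]=0 (border '')
j=35 s[j]='a': π[35]=0 (border '')
j=36 s[j]='c': π[36]=0 (border '')
j=37 s[j]='b': π[37]=1 (border 'b')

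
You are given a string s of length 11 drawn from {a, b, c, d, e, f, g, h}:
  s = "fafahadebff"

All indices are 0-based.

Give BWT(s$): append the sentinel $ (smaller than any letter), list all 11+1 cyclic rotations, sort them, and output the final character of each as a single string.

rank  rotation      last
    0  $fafahadebff  f
    1  adebff$fafah  h
    2  afahadebff$f  f
    3  ahadebff$faf  f
    4  bff$fafahade  e
    5  debff$fafaha  a
    6  ebff$fafahad  d
    7  f$fafahadebf  f
    8  fafahadebff$  $
    9  fahadebff$fa  a
   10  ff$fafahadeb  b
   11  hadebff$fafa  a

fhffeadf$aba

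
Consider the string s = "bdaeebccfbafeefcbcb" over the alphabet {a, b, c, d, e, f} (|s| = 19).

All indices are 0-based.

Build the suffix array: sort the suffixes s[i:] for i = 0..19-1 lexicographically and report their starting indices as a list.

[2, 10, 18, 9, 16, 5, 0, 17, 15, 6, 7, 1, 4, 3, 12, 13, 8, 14, 11]

rank | idx | suffix
   0 |   2 | aeebccfbafeefcbcb
   1 |  10 | afeefcbcb
   2 |  18 | b
   3 |   9 | bafeefcbcb
   4 |  16 | bcb
   5 |   5 | bccfbafeefcbcb
   6 |   0 | bdaeebccfbafeefcbcb
   7 |  17 | cb
   8 |  15 | cbcb
   9 |   6 | ccfbafeefcbcb
  10 |   7 | cfbafeefcbcb
  11 |   1 | daeebccfbafeefcbcb
  12 |   4 | ebccfbafeefcbcb
  13 |   3 | eebccfbafeefcbcb
  14 |  12 | eefcbcb
  15 |  13 | efcbcb
  16 |   8 | fbafeefcbcb
  17 |  14 | fcbcb
  18 |  11 | feefcbcb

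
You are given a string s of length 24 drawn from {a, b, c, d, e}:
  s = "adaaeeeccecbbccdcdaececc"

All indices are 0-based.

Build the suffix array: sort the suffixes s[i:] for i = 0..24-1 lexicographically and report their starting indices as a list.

[2, 0, 18, 3, 11, 12, 23, 10, 22, 13, 7, 16, 14, 8, 20, 1, 17, 15, 9, 21, 6, 19, 5, 4]

rank | idx | suffix
   0 |   2 | aaeeeccecbbccdcdaececc
   1 |   0 | adaaeeeccecbbccdcdaececc
   2 |  18 | aececc
   3 |   3 | aeeeccecbbccdcdaececc
   4 |  11 | bbccdcdaececc
   5 |  12 | bccdcdaececc
   6 |  23 | c
   7 |  10 | cbbccdcdaececc
   8 |  22 | cc
   9 |  13 | ccdcdaececc
  10 |   7 | ccecbbccdcdaececc
  11 |  16 | cdaececc
  12 |  14 | cdcdaececc
  13 |   8 | cecbbccdcdaececc
  14 |  20 | cecc
  15 |   1 | daaeeeccecbbccdcdaececc
  16 |  17 | daececc
  17 |  15 | dcdaececc
  18 |   9 | ecbbccdcdaececc
  19 |  21 | ecc
  20 |   6 | eccecbbccdcdaececc
  21 |  19 | ececc
  22 |   5 | eeccecbbccdcdaececc
  23 |   4 | eeeccecbbccdcdaececc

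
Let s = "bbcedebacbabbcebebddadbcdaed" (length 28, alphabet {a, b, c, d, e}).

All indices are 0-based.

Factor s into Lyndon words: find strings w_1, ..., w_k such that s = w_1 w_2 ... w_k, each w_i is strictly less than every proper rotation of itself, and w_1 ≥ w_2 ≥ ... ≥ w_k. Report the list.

["bbcede", "b", "acb", "abbcebebddadbcdaed"]

emit factor 1: 'bbcede' (i=0, period=6)
emit factor 2: 'b' (i=6, period=1)
emit factor 3: 'acb' (i=7, period=3)
emit factor 4: 'abbcebebddadbcdaed' (i=10, period=18)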